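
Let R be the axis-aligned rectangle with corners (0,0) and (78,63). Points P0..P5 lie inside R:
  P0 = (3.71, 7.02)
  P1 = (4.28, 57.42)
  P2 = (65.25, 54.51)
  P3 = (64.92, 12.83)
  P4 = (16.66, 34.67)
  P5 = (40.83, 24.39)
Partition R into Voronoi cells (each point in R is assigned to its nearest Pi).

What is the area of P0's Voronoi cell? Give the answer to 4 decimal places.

1. box [0,78]×[0,63]: [(0, 0) (78, 0) (78, 63) (0, 63)]
2. ⊥bis P0·P1 via (3.995,32.22): [(0, 32.2652) (0, 0) (78, 0) (78, 31.383)]  |A|=2482.2806
3. ⊥bis P0·P2 via (34.48,30.765): [(33.6157, 31.885) (0, 32.2652) (0, 0) (58.2211, 0)]  |A|=1470.499
4. ⊥bis P0·P3 via (34.315,9.925): [(32.2291, 31.9007) (0, 32.2652) (0, 0) (35.2571, 0)]  |A|=1082.3011
5. ⊥bis P0·P4 via (10.185,20.845): [(34.3529, 9.5259) (0, 25.6152) (0, 0) (35.2571, 0)]  |A|=607.9049
6. ⊥bis P0·P5 via (22.27,15.705): [(22.5817, 15.039) (0, 25.6152) (0, 0) (29.619, 0)]  |A|=511.9366
7. canonical 4-gon: [(22.5817, 15.039) (0, 25.6152) (0, 0) (29.619, 0)]
8. shoelace: 511.9366

Area of P0's cell: 511.9366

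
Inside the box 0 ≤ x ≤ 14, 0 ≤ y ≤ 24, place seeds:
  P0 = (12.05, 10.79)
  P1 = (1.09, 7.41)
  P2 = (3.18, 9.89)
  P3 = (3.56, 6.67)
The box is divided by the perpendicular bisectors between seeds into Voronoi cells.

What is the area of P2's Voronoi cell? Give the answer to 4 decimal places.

1. box [0,14]×[0,24]: [(0, 0) (14, 0) (14, 24) (0, 24)]
2. ⊥bis P2·P0 via (7.615,10.34): [(0, 0) (8.6642, 0) (6.229, 24) (0, 24)]  |A|=178.7176
3. ⊥bis P2·P1 via (2.135,8.65): [(0, 10.4493) (8.3149, 3.4419) (6.229, 24) (0, 24)]  |A|=120.3646
4. ⊥bis P2·P3 via (3.37,8.28): [(0, 10.4493) (2.6718, 8.1976) (7.7713, 8.7994) (6.229, 24) (0, 24)]  |A|=106.5408
5. canonical 5-gon: [(0, 10.4493) (2.6718, 8.1976) (7.7713, 8.7994) (6.229, 24) (0, 24)]
6. shoelace: 106.5408

Area of P2's cell: 106.5408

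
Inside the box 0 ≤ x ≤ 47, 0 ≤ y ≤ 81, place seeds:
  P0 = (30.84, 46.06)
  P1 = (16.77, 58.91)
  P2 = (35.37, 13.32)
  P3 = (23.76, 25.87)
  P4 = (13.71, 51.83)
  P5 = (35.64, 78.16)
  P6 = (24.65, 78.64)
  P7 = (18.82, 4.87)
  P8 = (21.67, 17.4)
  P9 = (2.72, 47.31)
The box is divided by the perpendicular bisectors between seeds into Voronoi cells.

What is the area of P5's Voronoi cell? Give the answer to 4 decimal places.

1. box [0,47]×[0,81]: [(0, 0) (47, 0) (47, 81) (0, 81)]
2. ⊥bis P5·P0 via (33.24,62.11): [(0, 67.0805) (47, 60.0524) (47, 81) (0, 81)]  |A|=819.3769
3. ⊥bis P5·P1 via (26.205,68.535): [(32.6729, 62.1948) (47, 60.0524) (47, 81) (13.489, 81)]  |A|=465.1499
4. ⊥bis P5·P2 via (35.505,45.74): [(32.6729, 62.1948) (47, 60.0524) (47, 81) (13.489, 81)]  |A|=465.1499
5. ⊥bis P5·P3 via (29.7,52.015): [(32.6729, 62.1948) (47, 60.0524) (47, 81) (13.489, 81)]  |A|=465.1499
6. ⊥bis P5·P4 via (24.675,64.995): [(32.6729, 62.1948) (47, 60.0524) (47, 81) (13.489, 81)]  |A|=465.1499
7. ⊥bis P5·P6 via (30.145,78.4): [(29.5701, 65.2364) (32.6729, 62.1948) (47, 60.0524) (47, 81) (30.2586, 81)]  |A|=332.9751
8. ⊥bis P5·P7 via (27.23,41.515): [(29.5701, 65.2364) (32.6729, 62.1948) (47, 60.0524) (47, 81) (30.2586, 81)]  |A|=332.9751
9. ⊥bis P5·P8 via (28.655,47.78): [(29.5701, 65.2364) (32.6729, 62.1948) (47, 60.0524) (47, 81) (30.2586, 81)]  |A|=332.9751
10. ⊥bis P5·P9 via (19.18,62.735): [(29.5701, 65.2364) (32.6729, 62.1948) (47, 60.0524) (47, 81) (30.2586, 81)]  |A|=332.9751
11. canonical 5-gon: [(29.5701, 65.2364) (32.6729, 62.1948) (47, 60.0524) (47, 81) (30.2586, 81)]
12. shoelace: 332.9751

Area of P5's cell: 332.9751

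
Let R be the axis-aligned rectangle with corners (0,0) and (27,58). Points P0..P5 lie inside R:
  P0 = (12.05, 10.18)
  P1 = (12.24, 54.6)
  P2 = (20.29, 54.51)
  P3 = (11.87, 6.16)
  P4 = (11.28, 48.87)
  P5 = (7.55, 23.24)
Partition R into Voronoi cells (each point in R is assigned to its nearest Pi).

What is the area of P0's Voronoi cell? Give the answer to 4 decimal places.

Area of P0's cell: 266.8637

1. box [0,27]×[0,58]: [(0, 0) (27, 0) (27, 58) (0, 58)]
2. ⊥bis P0·P1 via (12.145,32.39): [(0, 32.4419) (0, 0) (27, 0) (27, 32.3265)]  |A|=874.3735
3. ⊥bis P0·P2 via (16.17,32.345): [(16.017, 32.3734) (0, 32.4419) (0, 0) (27, 0) (27, 30.3319)]  |A|=863.4206
4. ⊥bis P0·P3 via (11.96,8.17): [(16.017, 32.3734) (0, 32.4419) (0, 8.7055) (27, 7.4966) (27, 30.3319)]  |A|=644.6924
5. ⊥bis P0·P4 via (11.665,29.525): [(0, 29.2928) (0, 8.7055) (27, 7.4966) (27, 29.8302)]  |A|=579.4328
6. ⊥bis P0·P5 via (9.8,16.71): [(0, 13.3333) (0, 8.7055) (27, 7.4966) (27, 22.6365)]  |A|=266.8637
7. canonical 4-gon: [(0, 13.3333) (0, 8.7055) (27, 7.4966) (27, 22.6365)]
8. shoelace: 266.8637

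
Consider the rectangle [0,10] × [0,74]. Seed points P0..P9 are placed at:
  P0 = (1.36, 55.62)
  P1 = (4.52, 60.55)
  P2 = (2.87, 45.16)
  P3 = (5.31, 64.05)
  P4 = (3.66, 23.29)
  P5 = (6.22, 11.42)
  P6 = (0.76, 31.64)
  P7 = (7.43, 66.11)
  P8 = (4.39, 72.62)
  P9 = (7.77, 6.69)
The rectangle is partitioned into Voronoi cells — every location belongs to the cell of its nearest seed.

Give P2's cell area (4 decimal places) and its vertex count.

1. box [0,10]×[0,74]: [(0, 0) (10, 0) (10, 74) (0, 74)]
2. ⊥bis P2·P0 via (2.115,50.39): [(0, 50.0847) (0, 0) (10, 0) (10, 51.5283)]  |A|=508.0648
3. ⊥bis P2·P1 via (3.695,52.855): [(0, 50.0847) (0, 0) (10, 0) (10, 51.5283)]  |A|=508.0648
4. ⊥bis P2·P3 via (4.09,54.605): [(0, 50.0847) (0, 0) (10, 0) (10, 51.5283)]  |A|=508.0648
5. ⊥bis P2·P4 via (3.265,34.225): [(0, 50.0847) (0, 34.1071) (10, 34.4683) (10, 51.5283)]  |A|=165.188
6. ⊥bis P2·P5 via (4.545,28.29): [(0, 50.0847) (0, 34.1071) (10, 34.4683) (10, 51.5283)]  |A|=165.188
7. ⊥bis P2·P6 via (1.815,38.4): [(0, 50.0847) (0, 38.6833) (10, 37.1226) (10, 51.5283)]  |A|=129.0354
8. ⊥bis P2·P7 via (5.15,55.635): [(0, 50.0847) (0, 38.6833) (10, 37.1226) (10, 51.5283)]  |A|=129.0354
9. ⊥bis P2·P8 via (3.63,58.89): [(0, 50.0847) (0, 38.6833) (10, 37.1226) (10, 51.5283)]  |A|=129.0354
10. ⊥bis P2·P9 via (5.32,25.925): [(0, 50.0847) (0, 38.6833) (10, 37.1226) (10, 51.5283)]  |A|=129.0354
11. canonical 4-gon: [(0, 50.0847) (0, 38.6833) (10, 37.1226) (10, 51.5283)]
12. shoelace: 129.0354

Area of P2's cell: 129.0354 (4 vertices)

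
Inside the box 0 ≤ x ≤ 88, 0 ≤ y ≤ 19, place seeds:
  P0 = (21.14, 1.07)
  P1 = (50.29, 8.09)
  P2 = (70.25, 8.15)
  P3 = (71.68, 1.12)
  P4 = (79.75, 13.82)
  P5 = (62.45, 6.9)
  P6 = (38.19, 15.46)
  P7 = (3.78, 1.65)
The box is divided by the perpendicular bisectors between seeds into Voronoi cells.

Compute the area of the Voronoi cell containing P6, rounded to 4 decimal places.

Area of P6's cell: 270.4012

1. box [0,88]×[0,19]: [(0, 0) (88, 0) (88, 19) (0, 19)]
2. ⊥bis P6·P0 via (29.665,8.265): [(36.6406, 0) (88, 0) (88, 19) (20.6048, 19)]  |A|=1128.1692
3. ⊥bis P6·P1 via (44.24,11.775): [(36.6406, 0) (37.068, 0) (48.6407, 19) (20.6048, 19)]  |A|=270.4012
4. ⊥bis P6·P2 via (54.22,11.805): [(36.6406, 0) (37.068, 0) (48.6407, 19) (20.6048, 19)]  |A|=270.4012
5. ⊥bis P6·P3 via (54.935,8.29): [(36.6406, 0) (37.068, 0) (48.6407, 19) (20.6048, 19)]  |A|=270.4012
6. ⊥bis P6·P4 via (58.97,14.64): [(36.6406, 0) (37.068, 0) (48.6407, 19) (20.6048, 19)]  |A|=270.4012
7. ⊥bis P6·P5 via (50.32,11.18): [(36.6406, 0) (37.068, 0) (48.6407, 19) (20.6048, 19)]  |A|=270.4012
8. ⊥bis P6·P7 via (20.985,8.555): [(36.6406, 0) (37.068, 0) (48.6407, 19) (20.6048, 19)]  |A|=270.4012
9. canonical 4-gon: [(36.6406, 0) (37.068, 0) (48.6407, 19) (20.6048, 19)]
10. shoelace: 270.4012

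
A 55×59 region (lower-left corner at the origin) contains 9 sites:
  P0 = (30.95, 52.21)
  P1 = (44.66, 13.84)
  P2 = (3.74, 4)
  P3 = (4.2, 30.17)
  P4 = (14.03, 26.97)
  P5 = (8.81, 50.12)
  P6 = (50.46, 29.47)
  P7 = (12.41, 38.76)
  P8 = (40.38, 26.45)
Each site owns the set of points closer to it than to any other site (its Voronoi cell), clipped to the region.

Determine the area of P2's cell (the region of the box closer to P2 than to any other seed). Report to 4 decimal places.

Area of P2's cell: 343.2364

1. box [0,55]×[0,59]: [(0, 0) (55, 0) (55, 59) (0, 59)]
2. ⊥bis P2·P0 via (17.345,28.105): [(0, 37.8946) (0, 0) (55, 0) (55, 6.8523)]  |A|=1230.5403
3. ⊥bis P2·P1 via (24.2,8.92): [(19.9386, 26.6412) (0, 37.8946) (0, 0) (26.345, 0)]  |A|=728.7134
4. ⊥bis P2·P3 via (3.97,17.085): [(22.3141, 16.7626) (0, 17.1548) (0, 0) (26.345, 0)]  |A|=412.2015
5. ⊥bis P2·P4 via (8.885,15.485): [(24.2797, 8.5885) (5.3682, 17.0604) (0, 17.1548) (0, 0) (26.345, 0)]  |A|=343.2364
6. ⊥bis P2·P5 via (6.275,27.06): [(24.2797, 8.5885) (5.3682, 17.0604) (0, 17.1548) (0, 0) (26.345, 0)]  |A|=343.2364
7. ⊥bis P2·P6 via (27.1,16.735): [(24.2797, 8.5885) (5.3682, 17.0604) (0, 17.1548) (0, 0) (26.345, 0)]  |A|=343.2364
8. ⊥bis P2·P7 via (8.075,21.38): [(24.2797, 8.5885) (5.3682, 17.0604) (0, 17.1548) (0, 0) (26.345, 0)]  |A|=343.2364
9. ⊥bis P2·P8 via (22.06,15.225): [(24.2797, 8.5885) (5.3682, 17.0604) (0, 17.1548) (0, 0) (26.345, 0)]  |A|=343.2364
10. canonical 5-gon: [(24.2797, 8.5885) (5.3682, 17.0604) (0, 17.1548) (0, 0) (26.345, 0)]
11. shoelace: 343.2364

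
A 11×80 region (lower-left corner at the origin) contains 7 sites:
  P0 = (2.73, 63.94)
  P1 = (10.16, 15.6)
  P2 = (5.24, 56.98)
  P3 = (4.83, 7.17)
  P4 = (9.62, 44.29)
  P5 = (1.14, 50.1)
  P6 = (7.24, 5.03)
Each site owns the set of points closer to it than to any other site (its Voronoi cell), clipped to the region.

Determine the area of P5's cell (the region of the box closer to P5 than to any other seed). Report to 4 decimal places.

Area of P5's cell: 63.0409

1. box [0,11]×[0,80]: [(0, 0) (11, 0) (11, 80) (0, 80)]
2. ⊥bis P5·P0 via (1.935,57.02): [(0, 57.2423) (0, 0) (11, 0) (11, 55.9786)]  |A|=622.7148
3. ⊥bis P5·P1 via (5.65,32.85): [(0, 57.2423) (0, 31.3728) (11, 34.2488) (11, 55.9786)]  |A|=261.7962
4. ⊥bis P5·P2 via (3.19,53.54): [(0, 55.441) (0, 31.3728) (11, 34.2488) (11, 48.8858)]  |A|=212.8788
5. ⊥bis P5·P3 via (2.985,28.635): [(0, 55.441) (0, 31.3728) (11, 34.2488) (11, 48.8858)]  |A|=212.8788
6. ⊥bis P5·P4 via (5.38,47.195): [(7.8319, 50.7737) (0, 55.441) (0, 39.3426)]  |A|=63.0409
7. ⊥bis P5·P6 via (4.19,27.565): [(7.8319, 50.7737) (0, 55.441) (0, 39.3426)]  |A|=63.0409
8. canonical 3-gon: [(7.8319, 50.7737) (0, 55.441) (0, 39.3426)]
9. shoelace: 63.0409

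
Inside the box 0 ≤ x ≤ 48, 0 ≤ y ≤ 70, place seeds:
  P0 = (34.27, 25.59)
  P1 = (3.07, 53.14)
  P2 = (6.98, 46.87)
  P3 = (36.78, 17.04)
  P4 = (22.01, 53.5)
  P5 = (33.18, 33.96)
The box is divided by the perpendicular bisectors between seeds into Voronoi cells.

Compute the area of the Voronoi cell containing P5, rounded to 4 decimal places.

Area of P5's cell: 531.6039

1. box [0,48]×[0,70]: [(0, 0) (48, 0) (48, 70) (0, 70)]
2. ⊥bis P5·P0 via (33.725,29.775): [(0, 25.3831) (48, 31.634) (48, 70) (0, 70)]  |A|=1991.59
3. ⊥bis P5·P1 via (18.125,43.55): [(7.1455, 26.3136) (48, 31.634) (48, 70) (34.9736, 70)]  |A|=1068.251
4. ⊥bis P5·P2 via (20.08,40.415): [(33.5798, 67.8119) (13.542, 27.1466) (48, 31.634) (48, 70) (34.9736, 70)]  |A|=946.5378
5. ⊥bis P5·P3 via (34.98,25.5): [(33.5798, 67.8119) (13.542, 27.1466) (48, 31.634) (48, 70) (34.9736, 70)]  |A|=946.5378
6. ⊥bis P5·P4 via (27.595,43.73): [(19.4071, 39.0494) (13.542, 27.1466) (48, 31.634) (48, 55.3945)]  |A|=531.6039
7. canonical 4-gon: [(19.4071, 39.0494) (13.542, 27.1466) (48, 31.634) (48, 55.3945)]
8. shoelace: 531.6039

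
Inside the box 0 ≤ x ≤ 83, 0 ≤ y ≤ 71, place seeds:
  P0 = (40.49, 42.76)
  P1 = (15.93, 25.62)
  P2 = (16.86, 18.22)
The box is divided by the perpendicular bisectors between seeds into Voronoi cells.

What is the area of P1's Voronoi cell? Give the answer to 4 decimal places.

Area of P1's cell: 957.1741

1. box [0,83]×[0,71]: [(0, 0) (83, 0) (83, 71) (0, 71)]
2. ⊥bis P1·P0 via (28.21,34.19): [(0, 0) (52.0706, 0) (2.5209, 71) (0, 71)]  |A|=1937.9999
3. ⊥bis P1·P2 via (16.395,21.92): [(0, 19.8595) (35.1298, 24.2745) (2.5209, 71) (0, 71)]  |A|=957.1741
4. canonical 4-gon: [(0, 19.8595) (35.1298, 24.2745) (2.5209, 71) (0, 71)]
5. shoelace: 957.1741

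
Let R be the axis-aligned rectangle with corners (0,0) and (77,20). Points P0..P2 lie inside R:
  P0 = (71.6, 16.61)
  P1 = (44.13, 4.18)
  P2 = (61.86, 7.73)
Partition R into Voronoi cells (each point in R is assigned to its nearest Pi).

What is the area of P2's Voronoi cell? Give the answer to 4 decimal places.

Area of P2's cell: 330.0925

1. box [0,77]×[0,20]: [(0, 0) (77, 0) (77, 20) (0, 20)]
2. ⊥bis P2·P0 via (66.73,12.17): [(0, 0) (77, 0) (77, 0.9054) (59.5914, 20) (0, 20)]  |A|=1373.7943
3. ⊥bis P2·P1 via (52.995,5.955): [(54.1873, 0) (77, 0) (77, 0.9054) (59.5914, 20) (50.1828, 20)]  |A|=330.0925
4. canonical 5-gon: [(54.1873, 0) (77, 0) (77, 0.9054) (59.5914, 20) (50.1828, 20)]
5. shoelace: 330.0925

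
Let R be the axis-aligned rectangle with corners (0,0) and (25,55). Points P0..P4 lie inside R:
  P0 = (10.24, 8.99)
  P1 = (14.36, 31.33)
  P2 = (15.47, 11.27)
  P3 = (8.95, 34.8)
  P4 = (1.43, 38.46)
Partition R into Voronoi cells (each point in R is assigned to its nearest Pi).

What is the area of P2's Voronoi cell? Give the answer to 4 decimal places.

1. box [0,25]×[0,55]: [(0, 0) (25, 0) (25, 55) (0, 55)]
2. ⊥bis P2·P0 via (12.855,10.13): [(0, 39.6176) (17.2711, 0) (25, 0) (25, 55) (0, 55)]  |A|=1032.8798
3. ⊥bis P2·P1 via (14.915,21.3): [(8.1487, 20.9256) (17.2711, 0) (25, 0) (25, 21.858)]  |A|=265.0337
4. ⊥bis P2·P3 via (12.21,23.035): [(8.1487, 20.9256) (17.2711, 0) (25, 0) (25, 21.858)]  |A|=265.0337
5. ⊥bis P2·P4 via (8.45,24.865): [(8.1487, 20.9256) (17.2711, 0) (25, 0) (25, 21.858)]  |A|=265.0337
6. canonical 4-gon: [(8.1487, 20.9256) (17.2711, 0) (25, 0) (25, 21.858)]
7. shoelace: 265.0337

Area of P2's cell: 265.0337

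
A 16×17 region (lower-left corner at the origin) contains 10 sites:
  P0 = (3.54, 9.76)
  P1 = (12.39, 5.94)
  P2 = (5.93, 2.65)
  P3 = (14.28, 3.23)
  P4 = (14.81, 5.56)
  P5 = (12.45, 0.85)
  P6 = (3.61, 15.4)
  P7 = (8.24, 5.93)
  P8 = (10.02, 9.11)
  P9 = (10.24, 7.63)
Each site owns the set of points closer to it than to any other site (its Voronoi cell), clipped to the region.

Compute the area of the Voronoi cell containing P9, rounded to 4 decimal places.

1. box [0,16]×[0,17]: [(0, 0) (16, 0) (16, 17) (0, 17)]
2. ⊥bis P9·P0 via (6.89,8.695): [(4.1258, 0) (16, 0) (16, 17) (9.5302, 17)]  |A|=155.9239
3. ⊥bis P9·P1 via (11.315,6.785): [(4.1258, 0) (5.9817, 0) (16, 12.7452) (16, 17) (9.5302, 17)]  |A|=92.0811
4. ⊥bis P9·P2 via (8.085,5.14): [(6.2615, 6.7181) (9.2377, 4.1423) (16, 12.7452) (16, 17) (9.5302, 17)]  |A|=75.4892
5. ⊥bis P9·P3 via (12.26,5.43): [(6.2615, 6.7181) (9.2377, 4.1423) (16, 12.7452) (16, 17) (9.5302, 17)]  |A|=75.4892
6. ⊥bis P9·P4 via (12.525,6.595): [(6.2615, 6.7181) (9.2377, 4.1423) (14.3735, 10.676) (16, 14.2669) (16, 17) (9.5302, 17)]  |A|=74.2517
7. ⊥bis P9·P5 via (11.345,4.24): [(6.2615, 6.7181) (9.2377, 4.1423) (14.3735, 10.676) (16, 14.2669) (16, 17) (9.5302, 17)]  |A|=74.2517
8. ⊥bis P9·P6 via (6.925,11.515): [(8.1072, 12.5237) (6.2615, 6.7181) (9.2377, 4.1423) (14.3735, 10.676) (16, 14.2669) (16, 17) (13.3531, 17)]  |A|=65.6956
9. ⊥bis P9·P7 via (9.24,6.78): [(8.1072, 12.5237) (7.0866, 9.3134) (10.316, 5.5141) (14.3735, 10.676) (16, 14.2669) (16, 17) (13.3531, 17)]  |A|=56.5077
10. ⊥bis P9·P8 via (10.13,8.37): [(8.1399, 8.0742) (10.316, 5.5141) (12.8825, 8.7792)]  |A|=6.8377
11. canonical 3-gon: [(8.1399, 8.0742) (10.316, 5.5141) (12.8825, 8.7792)]
12. shoelace: 6.8377

Area of P9's cell: 6.8377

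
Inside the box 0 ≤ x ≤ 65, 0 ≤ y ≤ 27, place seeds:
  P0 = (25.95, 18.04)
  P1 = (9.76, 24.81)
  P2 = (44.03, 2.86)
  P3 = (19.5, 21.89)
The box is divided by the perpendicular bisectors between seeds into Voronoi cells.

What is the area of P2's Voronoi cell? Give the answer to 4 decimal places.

Area of P2's cell: 741.1288

1. box [0,65]×[0,27]: [(0, 0) (65, 0) (65, 27) (0, 27)]
2. ⊥bis P2·P0 via (34.99,10.45): [(26.2162, 0) (65, 0) (65, 27) (48.8854, 27)]  |A|=741.1288
3. ⊥bis P2·P1 via (26.895,13.835): [(26.2162, 0) (65, 0) (65, 27) (48.8854, 27)]  |A|=741.1288
4. ⊥bis P2·P3 via (31.765,12.375): [(26.2162, 0) (65, 0) (65, 27) (48.8854, 27)]  |A|=741.1288
5. canonical 4-gon: [(26.2162, 0) (65, 0) (65, 27) (48.8854, 27)]
6. shoelace: 741.1288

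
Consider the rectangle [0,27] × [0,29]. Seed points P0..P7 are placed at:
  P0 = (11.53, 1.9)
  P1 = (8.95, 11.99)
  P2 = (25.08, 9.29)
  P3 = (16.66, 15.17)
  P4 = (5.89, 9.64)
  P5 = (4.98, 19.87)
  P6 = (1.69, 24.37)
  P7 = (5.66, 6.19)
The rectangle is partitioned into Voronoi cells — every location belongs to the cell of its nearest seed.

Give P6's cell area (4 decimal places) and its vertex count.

1. box [0,27]×[0,29]: [(0, 0) (27, 0) (27, 29) (0, 29)]
2. ⊥bis P6·P0 via (6.61,13.135): [(0, 10.2404) (27, 22.0641) (27, 29) (0, 29)]  |A|=346.8893
3. ⊥bis P6·P1 via (5.32,18.18): [(0, 15.0602) (23.7706, 29) (0, 29)]  |A|=165.679
4. ⊥bis P6·P2 via (13.385,16.83): [(0, 15.0602) (19.6875, 26.6055) (21.2312, 29) (0, 29)]  |A|=162.6387
5. ⊥bis P6·P3 via (9.175,19.77): [(0, 15.0602) (9.8194, 20.8186) (14.8474, 29) (0, 29)]  |A|=129.1768
6. ⊥bis P6·P4 via (3.79,17.005): [(0, 15.9243) (2.8681, 16.7421) (9.8194, 20.8186) (14.8474, 29) (0, 29)]  |A|=127.9375
7. ⊥bis P6·P5 via (3.335,22.12): [(0, 19.6817) (12.7453, 29) (0, 29)]  |A|=59.3821
8. ⊥bis P6·P7 via (3.675,15.28): [(0, 19.6817) (12.7453, 29) (0, 29)]  |A|=59.3821
9. canonical 3-gon: [(0, 19.6817) (12.7453, 29) (0, 29)]
10. shoelace: 59.3821

Area of P6's cell: 59.3821 (3 vertices)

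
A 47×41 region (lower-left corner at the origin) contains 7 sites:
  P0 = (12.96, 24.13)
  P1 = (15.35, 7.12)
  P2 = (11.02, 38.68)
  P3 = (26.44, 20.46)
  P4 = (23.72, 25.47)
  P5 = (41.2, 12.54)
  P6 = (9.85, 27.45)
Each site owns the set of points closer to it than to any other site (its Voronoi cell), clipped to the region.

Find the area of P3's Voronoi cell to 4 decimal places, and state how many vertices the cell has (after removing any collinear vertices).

1. box [0,47]×[0,41]: [(0, 0) (47, 0) (47, 41) (0, 41)]
2. ⊥bis P3·P0 via (19.7,22.295): [(13.6301, 0) (47, 0) (47, 41) (24.7925, 41)]  |A|=1139.3366
3. ⊥bis P3·P1 via (20.895,13.79): [(18.0324, 16.1698) (37.4828, 0) (47, 0) (47, 41) (24.7925, 41)]  |A|=946.4898
4. ⊥bis P3·P2 via (18.73,29.57): [(22.5641, 32.8149) (18.0324, 16.1698) (37.4828, 0) (47, 0) (47, 41) (32.2355, 41)]  |A|=916.0291
5. ⊥bis P3·P4 via (25.08,22.965): [(18.9809, 19.6537) (18.0324, 16.1698) (37.4828, 0) (47, 0) (47, 34.8657)]  |A|=623.5272
6. ⊥bis P3·P5 via (33.82,16.5): [(42.3078, 32.3182) (18.9809, 19.6537) (18.0324, 16.1698) (28.8274, 7.1955)]  |A|=230.7163
7. ⊥bis P3·P6 via (18.145,23.955): [(42.3078, 32.3182) (18.9809, 19.6537) (18.0324, 16.1698) (28.8274, 7.1955)]  |A|=230.7163
8. canonical 4-gon: [(42.3078, 32.3182) (18.9809, 19.6537) (18.0324, 16.1698) (28.8274, 7.1955)]
9. shoelace: 230.7163

Area of P3's cell: 230.7163 (4 vertices)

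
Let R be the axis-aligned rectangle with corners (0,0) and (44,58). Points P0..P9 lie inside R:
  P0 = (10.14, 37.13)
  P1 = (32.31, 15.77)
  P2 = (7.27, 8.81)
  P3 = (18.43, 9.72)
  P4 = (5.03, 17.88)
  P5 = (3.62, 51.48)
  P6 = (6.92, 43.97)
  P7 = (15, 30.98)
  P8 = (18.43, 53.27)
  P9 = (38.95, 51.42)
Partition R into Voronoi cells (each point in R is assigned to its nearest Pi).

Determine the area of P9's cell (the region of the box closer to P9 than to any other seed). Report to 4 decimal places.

1. box [0,44]×[0,58]: [(0, 0) (44, 0) (44, 58) (0, 58)]
2. ⊥bis P9·P0 via (24.545,44.275): [(44, 5.0519) (44, 58) (17.7373, 58)]  |A|=695.2808
3. ⊥bis P9·P1 via (35.63,33.595): [(29.2533, 34.7827) (44, 32.036) (44, 58) (17.7373, 58)]  |A|=496.3165
4. ⊥bis P9·P2 via (23.11,30.115): [(29.2533, 34.7827) (44, 32.036) (44, 58) (17.7373, 58)]  |A|=496.3165
5. ⊥bis P9·P3 via (28.69,30.57): [(29.2533, 34.7827) (44, 32.036) (44, 58) (17.7373, 58)]  |A|=496.3165
6. ⊥bis P9·P4 via (21.99,34.65): [(29.2533, 34.7827) (44, 32.036) (44, 58) (17.7373, 58)]  |A|=496.3165
7. ⊥bis P9·P5 via (21.285,51.45): [(21.284, 50.8495) (29.2533, 34.7827) (44, 32.036) (44, 58) (21.2961, 58)]  |A|=483.5928
8. ⊥bis P9·P6 via (22.935,47.695): [(21.2906, 54.7647) (23.0112, 47.3672) (29.2533, 34.7827) (44, 32.036) (44, 58) (21.2961, 58)]  |A|=480.2
9. ⊥bis P9·P7 via (26.975,41.2): [(21.2906, 54.7647) (23.0112, 47.3672) (24.8147, 43.7313) (33.0563, 34.0744) (44, 32.036) (44, 58) (21.2961, 58)]  |A|=464.7559
10. ⊥bis P9·P8 via (28.69,52.345): [(27.6174, 40.4473) (33.0563, 34.0744) (44, 32.036) (44, 58) (29.1998, 58)]  |A|=371.899
11. canonical 5-gon: [(27.6174, 40.4473) (33.0563, 34.0744) (44, 32.036) (44, 58) (29.1998, 58)]
12. shoelace: 371.899

Area of P9's cell: 371.8990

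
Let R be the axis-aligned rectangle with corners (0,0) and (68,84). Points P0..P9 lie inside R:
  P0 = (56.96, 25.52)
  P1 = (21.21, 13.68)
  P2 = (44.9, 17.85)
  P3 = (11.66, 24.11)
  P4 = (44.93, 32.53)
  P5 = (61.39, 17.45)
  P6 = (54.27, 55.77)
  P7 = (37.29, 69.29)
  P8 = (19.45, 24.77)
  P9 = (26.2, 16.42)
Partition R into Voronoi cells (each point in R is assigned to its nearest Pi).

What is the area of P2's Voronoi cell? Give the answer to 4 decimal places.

Area of P2's cell: 415.2578

1. box [0,68]×[0,84]: [(0, 0) (68, 0) (68, 84) (0, 84)]
2. ⊥bis P2·P0 via (50.93,21.685): [(0, 0) (64.7214, 0) (11.2985, 84) (0, 84)]  |A|=3192.8341
3. ⊥bis P2·P1 via (33.055,15.765): [(35.83, 0) (64.7214, 0) (24.7736, 62.8123)]  |A|=907.367
4. ⊥bis P2·P3 via (28.28,20.98): [(30.2736, 31.566) (35.83, 0) (64.7214, 0) (33.5572, 49.0013)]  |A|=808.12
5. ⊥bis P2·P4 via (44.915,25.19): [(31.3911, 25.2176) (35.83, 0) (64.7214, 0) (48.7058, 25.1823)]  |A|=582.0139
6. ⊥bis P2·P5 via (53.145,17.65): [(31.3911, 25.2176) (35.83, 0) (52.7169, 0) (53.1579, 18.1819) (48.7058, 25.1823)]  |A|=472.8813
7. ⊥bis P2·P6 via (49.585,36.81): [(31.3911, 25.2176) (35.83, 0) (52.7169, 0) (53.1579, 18.1819) (48.7058, 25.1823)]  |A|=472.8813
8. ⊥bis P2·P7 via (41.095,43.57): [(31.3911, 25.2176) (35.83, 0) (52.7169, 0) (53.1579, 18.1819) (48.7058, 25.1823)]  |A|=472.8813
9. ⊥bis P2·P8 via (32.175,21.31): [(33.2365, 25.2139) (32.1167, 21.0956) (35.83, 0) (52.7169, 0) (53.1579, 18.1819) (48.7058, 25.1823)]  |A|=469.0793
10. ⊥bis P2·P9 via (35.55,17.135): [(34.9325, 25.2104) (36.8603, 0) (52.7169, 0) (53.1579, 18.1819) (48.7058, 25.1823)]  |A|=415.2578
11. canonical 5-gon: [(34.9325, 25.2104) (36.8603, 0) (52.7169, 0) (53.1579, 18.1819) (48.7058, 25.1823)]
12. shoelace: 415.2578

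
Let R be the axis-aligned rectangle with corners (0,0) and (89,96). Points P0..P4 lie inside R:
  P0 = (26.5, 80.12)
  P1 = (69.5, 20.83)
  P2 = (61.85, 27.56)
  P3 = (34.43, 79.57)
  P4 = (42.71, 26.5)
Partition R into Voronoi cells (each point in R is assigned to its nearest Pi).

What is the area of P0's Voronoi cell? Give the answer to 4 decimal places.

1. box [0,89]×[0,96]: [(0, 0) (89, 0) (89, 96) (0, 96)]
2. ⊥bis P0·P1 via (48,50.475): [(0, 15.6631) (89, 80.2102) (89, 96) (0, 96)]  |A|=4277.64
3. ⊥bis P0·P2 via (44.175,53.84): [(0, 24.1295) (89, 83.9877) (89, 96) (0, 96)]  |A|=3732.7861
4. ⊥bis P0·P3 via (30.465,79.845): [(0, 24.1295) (27.9023, 42.8956) (31.5855, 96) (0, 96)]  |A|=1841.341
5. ⊥bis P0·P4 via (34.605,53.31): [(0, 42.8485) (28.4965, 51.4633) (31.5855, 96) (0, 96)]  |A|=1460.6727
6. canonical 4-gon: [(0, 42.8485) (28.4965, 51.4633) (31.5855, 96) (0, 96)]
7. shoelace: 1460.6727

Area of P0's cell: 1460.6727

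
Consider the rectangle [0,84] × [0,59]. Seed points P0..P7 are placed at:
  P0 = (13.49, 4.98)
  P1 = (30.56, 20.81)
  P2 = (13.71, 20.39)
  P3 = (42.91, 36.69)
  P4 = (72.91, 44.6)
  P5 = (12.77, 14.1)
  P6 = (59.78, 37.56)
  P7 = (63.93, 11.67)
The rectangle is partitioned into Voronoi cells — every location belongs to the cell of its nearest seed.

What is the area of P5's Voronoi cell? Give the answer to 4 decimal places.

Area of P5's cell: 187.8246

1. box [0,84]×[0,59]: [(0, 0) (84, 0) (84, 59) (0, 59)]
2. ⊥bis P5·P0 via (13.13,9.54): [(0, 8.5034) (84, 15.135) (84, 59) (0, 59)]  |A|=3963.1863
3. ⊥bis P5·P1 via (21.665,17.455): [(0, 8.5034) (24.3172, 10.4232) (5.9951, 59) (0, 59)]  |A|=759.5809
4. ⊥bis P5·P2 via (13.24,17.245): [(0, 19.2236) (0, 8.5034) (24.3172, 10.4232) (22.2522, 15.8982)]  |A|=187.8246
5. ⊥bis P5·P3 via (27.84,25.395): [(0, 19.2236) (0, 8.5034) (24.3172, 10.4232) (22.2522, 15.8982)]  |A|=187.8246
6. ⊥bis P5·P4 via (42.84,29.35): [(0, 19.2236) (0, 8.5034) (24.3172, 10.4232) (22.2522, 15.8982)]  |A|=187.8246
7. ⊥bis P5·P6 via (36.275,25.83): [(0, 19.2236) (0, 8.5034) (24.3172, 10.4232) (22.2522, 15.8982)]  |A|=187.8246
8. ⊥bis P5·P7 via (38.35,12.885): [(0, 19.2236) (0, 8.5034) (24.3172, 10.4232) (22.2522, 15.8982)]  |A|=187.8246
9. canonical 4-gon: [(0, 19.2236) (0, 8.5034) (24.3172, 10.4232) (22.2522, 15.8982)]
10. shoelace: 187.8246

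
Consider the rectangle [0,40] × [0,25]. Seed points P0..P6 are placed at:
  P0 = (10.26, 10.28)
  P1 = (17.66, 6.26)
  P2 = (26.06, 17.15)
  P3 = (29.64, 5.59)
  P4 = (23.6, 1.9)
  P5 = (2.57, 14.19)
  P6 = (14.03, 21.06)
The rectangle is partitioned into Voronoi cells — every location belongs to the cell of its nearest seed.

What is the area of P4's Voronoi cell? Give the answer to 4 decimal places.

Area of P4's cell: 47.2414

1. box [0,40]×[0,25]: [(0, 0) (40, 0) (40, 25) (0, 25)]
2. ⊥bis P4·P0 via (16.93,6.09): [(13.1043, 0) (40, 0) (40, 25) (28.809, 25)]  |A|=476.0832
3. ⊥bis P4·P1 via (20.63,4.08): [(17.6353, 0) (40, 0) (40, 25) (35.9854, 25)]  |A|=329.7416
4. ⊥bis P4·P2 via (24.83,9.525): [(24.6482, 9.5543) (17.6353, 0) (40, 0) (40, 7.0779)]  |A|=161.1694
5. ⊥bis P4·P3 via (26.62,3.745): [(23.7874, 8.3816) (17.6353, 0) (28.9079, 0)]  |A|=47.2414
6. ⊥bis P4·P5 via (13.085,8.045): [(23.7874, 8.3816) (17.6353, 0) (28.9079, 0)]  |A|=47.2414
7. ⊥bis P4·P6 via (18.815,11.48): [(23.7874, 8.3816) (17.6353, 0) (28.9079, 0)]  |A|=47.2414
8. canonical 3-gon: [(23.7874, 8.3816) (17.6353, 0) (28.9079, 0)]
9. shoelace: 47.2414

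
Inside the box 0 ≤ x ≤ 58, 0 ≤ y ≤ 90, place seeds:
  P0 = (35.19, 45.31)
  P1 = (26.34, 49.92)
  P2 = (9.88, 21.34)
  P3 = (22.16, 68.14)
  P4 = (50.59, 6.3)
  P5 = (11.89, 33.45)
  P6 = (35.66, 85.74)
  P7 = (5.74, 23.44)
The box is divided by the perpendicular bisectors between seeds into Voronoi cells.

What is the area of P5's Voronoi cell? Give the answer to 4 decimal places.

1. box [0,58]×[0,90]: [(0, 0) (58, 0) (58, 90) (0, 90)]
2. ⊥bis P5·P0 via (23.54,39.38): [(0, 85.6264) (0, 0) (43.5849, 0)]  |A|=1866.0096
3. ⊥bis P5·P1 via (19.115,41.685): [(24.9907, 36.5299) (0, 58.4556) (0, 0) (43.5849, 0)]  |A|=1526.5008
4. ⊥bis P5·P2 via (10.885,27.395): [(31.3713, 23.9947) (24.9907, 36.5299) (0, 58.4556) (0, 29.2017)]  |A|=545.5495
5. ⊥bis P5·P3 via (17.025,50.795): [(31.3713, 23.9947) (24.9907, 36.5299) (4.5077, 54.5008) (0, 55.8353) (0, 29.2017)]  |A|=539.6437
6. ⊥bis P5·P4 via (31.24,19.875): [(31.3713, 23.9947) (24.9907, 36.5299) (4.5077, 54.5008) (0, 55.8353) (0, 29.2017)]  |A|=539.6437
7. ⊥bis P5·P6 via (23.775,59.595): [(31.3713, 23.9947) (24.9907, 36.5299) (4.5077, 54.5008) (0, 55.8353) (0, 29.2017)]  |A|=539.6437
8. ⊥bis P5·P7 via (8.815,28.445): [(10.3904, 27.4771) (31.3713, 23.9947) (24.9907, 36.5299) (4.5077, 54.5008) (0, 55.8353) (0, 33.8608)]  |A|=515.4385
9. canonical 6-gon: [(10.3904, 27.4771) (31.3713, 23.9947) (24.9907, 36.5299) (4.5077, 54.5008) (0, 55.8353) (0, 33.8608)]
10. shoelace: 515.4385

Area of P5's cell: 515.4385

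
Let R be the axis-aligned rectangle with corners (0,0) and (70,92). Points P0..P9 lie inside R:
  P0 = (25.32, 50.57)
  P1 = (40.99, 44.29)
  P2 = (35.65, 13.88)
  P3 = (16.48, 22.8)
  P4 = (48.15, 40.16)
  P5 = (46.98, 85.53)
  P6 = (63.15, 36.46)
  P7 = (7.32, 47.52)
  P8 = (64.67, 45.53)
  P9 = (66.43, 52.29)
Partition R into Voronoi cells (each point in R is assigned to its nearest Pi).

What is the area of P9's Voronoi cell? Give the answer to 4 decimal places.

Area of P9's cell: 403.1218

1. box [0,70]×[0,92]: [(0, 0) (70, 0) (70, 92) (0, 92)]
2. ⊥bis P9·P0 via (45.875,51.43): [(48.0268, 0) (70, 0) (70, 92) (44.1776, 92)]  |A|=2198.5989
3. ⊥bis P9·P1 via (53.71,48.29): [(44.8241, 76.5471) (68.8955, 0) (70, 0) (70, 92) (44.1776, 92)]  |A|=1399.8778
4. ⊥bis P9·P2 via (51.04,33.085): [(44.8241, 76.5471) (61.0018, 25.1021) (70, 17.8913) (70, 92) (44.1776, 92)]  |A|=1305.5207
5. ⊥bis P9·P3 via (41.455,37.545): [(44.8241, 76.5471) (61.0018, 25.1021) (70, 17.8913) (70, 92) (44.1776, 92)]  |A|=1305.5207
6. ⊥bis P9·P4 via (57.29,46.225): [(44.8241, 76.5471) (51.7195, 54.6198) (70, 27.0709) (70, 92) (44.1776, 92)]  |A|=1122.2799
7. ⊥bis P9·P5 via (56.705,68.91): [(48.6989, 64.2253) (51.7195, 54.6198) (70, 27.0709) (70, 76.6894)]  |A|=574.6541
8. ⊥bis P9·P6 via (64.79,44.375): [(48.6989, 64.2253) (51.7195, 54.6198) (57.5177, 45.8818) (70, 43.2955) (70, 76.6894)]  |A|=473.3944
9. ⊥bis P9·P7 via (36.875,49.905): [(48.6989, 64.2253) (51.7195, 54.6198) (57.5177, 45.8818) (70, 43.2955) (70, 76.6894)]  |A|=473.3944
10. ⊥bis P9·P8 via (65.55,48.91): [(48.6989, 64.2253) (51.7195, 54.6198) (53.4112, 52.0704) (70, 47.7514) (70, 76.6894)]  |A|=403.1218
11. canonical 5-gon: [(48.6989, 64.2253) (51.7195, 54.6198) (53.4112, 52.0704) (70, 47.7514) (70, 76.6894)]
12. shoelace: 403.1218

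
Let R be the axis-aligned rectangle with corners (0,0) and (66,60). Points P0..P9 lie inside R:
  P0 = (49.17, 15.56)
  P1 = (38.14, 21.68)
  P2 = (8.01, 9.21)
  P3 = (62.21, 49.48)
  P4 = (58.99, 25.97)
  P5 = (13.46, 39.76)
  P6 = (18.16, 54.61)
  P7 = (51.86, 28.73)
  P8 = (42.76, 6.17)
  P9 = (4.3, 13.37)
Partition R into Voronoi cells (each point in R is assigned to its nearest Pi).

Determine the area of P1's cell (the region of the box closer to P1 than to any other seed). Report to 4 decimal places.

Area of P1's cell: 503.9055

1. box [0,66]×[0,60]: [(0, 0) (66, 0) (66, 60) (0, 60)]
2. ⊥bis P1·P0 via (43.655,18.62): [(0, 0) (33.3237, 0) (66, 58.8921) (66, 60) (0, 60)]  |A|=2997.8113
3. ⊥bis P1·P2 via (23.075,15.445): [(29.4673, 0) (33.3237, 0) (66, 58.8921) (66, 60) (4.6349, 60)]  |A|=1974.7468
4. ⊥bis P1·P3 via (50.175,35.58): [(29.4673, 0) (33.3237, 0) (52.1273, 33.8896) (21.9708, 60) (4.6349, 60)]  |A|=1392.2518
5. ⊥bis P1·P4 via (48.565,23.825): [(29.4673, 0) (33.3237, 0) (48.018, 26.4834) (45.2731, 39.8242) (21.9708, 60) (4.6349, 60)]  |A|=1354.6761
6. ⊥bis P1·P5 via (25.8,30.72): [(20.0191, 22.8288) (29.4673, 0) (33.3237, 0) (48.018, 26.4834) (45.2731, 39.8242) (37.4387, 46.6074)]  |A|=731.9268
7. ⊥bis P1·P6 via (28.15,38.145): [(33.7113, 41.5193) (20.0191, 22.8288) (29.4673, 0) (33.3237, 0) (48.018, 26.4834) (45.2731, 39.8242) (39.3582, 44.9455)]  |A|=723.9462
8. ⊥bis P1·P7 via (45,25.205): [(35.9263, 42.8632) (33.7113, 41.5193) (20.0191, 22.8288) (29.4673, 0) (33.3237, 0) (46.1101, 23.0447)]  |A|=614.4091
9. ⊥bis P1·P8 via (40.45,13.925): [(35.9263, 42.8632) (33.7113, 41.5193) (20.0191, 22.8288) (25.542, 9.4843) (41.1688, 14.1391) (46.1101, 23.0447)]  |A|=503.9055
10. ⊥bis P1·P9 via (21.22,17.525): [(35.9263, 42.8632) (33.7113, 41.5193) (20.0191, 22.8288) (25.542, 9.4843) (41.1688, 14.1391) (46.1101, 23.0447)]  |A|=503.9055
11. canonical 6-gon: [(35.9263, 42.8632) (33.7113, 41.5193) (20.0191, 22.8288) (25.542, 9.4843) (41.1688, 14.1391) (46.1101, 23.0447)]
12. shoelace: 503.9055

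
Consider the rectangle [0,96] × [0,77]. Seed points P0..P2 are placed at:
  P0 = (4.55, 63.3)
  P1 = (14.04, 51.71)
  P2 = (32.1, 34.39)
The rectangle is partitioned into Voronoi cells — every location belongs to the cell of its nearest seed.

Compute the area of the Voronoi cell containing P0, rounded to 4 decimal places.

1. box [0,96]×[0,77]: [(0, 0) (96, 0) (96, 77) (0, 77)]
2. ⊥bis P0·P1 via (9.295,57.505): [(0, 49.8942) (33.104, 77) (0, 77)]  |A|=448.6552
3. ⊥bis P0·P2 via (18.325,48.845): [(0, 49.8942) (33.104, 77) (0, 77)]  |A|=448.6552
4. canonical 3-gon: [(0, 49.8942) (33.104, 77) (0, 77)]
5. shoelace: 448.6552

Area of P0's cell: 448.6552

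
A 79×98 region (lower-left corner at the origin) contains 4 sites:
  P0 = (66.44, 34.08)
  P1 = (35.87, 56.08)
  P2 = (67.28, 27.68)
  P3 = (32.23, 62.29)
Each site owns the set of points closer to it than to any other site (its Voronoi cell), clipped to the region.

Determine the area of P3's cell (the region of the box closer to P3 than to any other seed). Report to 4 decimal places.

1. box [0,79]×[0,98]: [(0, 0) (79, 0) (79, 98) (0, 98)]
2. ⊥bis P3·P0 via (49.335,48.185): [(0, 0) (9.601, 0) (79, 84.1595) (79, 98) (0, 98)]  |A|=4821.7102
3. ⊥bis P3·P1 via (34.05,59.185): [(0, 39.2265) (79, 85.5325) (79, 98) (0, 98)]  |A|=2814.0175
4. ⊥bis P3·P2 via (49.755,44.985): [(0, 39.2265) (79, 85.5325) (79, 98) (0, 98)]  |A|=2814.0175
5. canonical 4-gon: [(0, 39.2265) (79, 85.5325) (79, 98) (0, 98)]
6. shoelace: 2814.0175

Area of P3's cell: 2814.0175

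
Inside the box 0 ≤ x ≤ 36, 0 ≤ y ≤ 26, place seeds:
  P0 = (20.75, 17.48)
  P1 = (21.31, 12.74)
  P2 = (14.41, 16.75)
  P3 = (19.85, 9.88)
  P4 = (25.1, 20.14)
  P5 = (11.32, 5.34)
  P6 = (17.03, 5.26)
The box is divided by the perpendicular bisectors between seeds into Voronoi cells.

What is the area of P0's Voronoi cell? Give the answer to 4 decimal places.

1. box [0,36]×[0,26]: [(0, 0) (36, 0) (36, 26) (0, 26)]
2. ⊥bis P0·P1 via (21.03,15.11): [(0, 12.6254) (36, 16.8786) (36, 26) (0, 26)]  |A|=404.9271
3. ⊥bis P0·P2 via (17.58,17.115): [(17.8541, 14.7348) (36, 16.8786) (36, 26) (16.557, 26)]  |A|=192.2731
4. ⊥bis P0·P3 via (20.3,13.68): [(17.8541, 14.7348) (36, 16.8786) (36, 26) (16.557, 26)]  |A|=192.2731
5. ⊥bis P0·P4 via (22.925,18.81): [(17.8541, 14.7348) (24.9074, 15.5681) (18.5284, 26) (16.557, 26)]  |A|=50.5519
6. ⊥bis P0·P5 via (16.035,11.41): [(17.8541, 14.7348) (24.9074, 15.5681) (18.5284, 26) (16.557, 26)]  |A|=50.5519
7. ⊥bis P0·P6 via (18.89,11.37): [(17.8541, 14.7348) (24.9074, 15.5681) (18.5284, 26) (16.557, 26)]  |A|=50.5519
8. canonical 4-gon: [(17.8541, 14.7348) (24.9074, 15.5681) (18.5284, 26) (16.557, 26)]
9. shoelace: 50.5519

Area of P0's cell: 50.5519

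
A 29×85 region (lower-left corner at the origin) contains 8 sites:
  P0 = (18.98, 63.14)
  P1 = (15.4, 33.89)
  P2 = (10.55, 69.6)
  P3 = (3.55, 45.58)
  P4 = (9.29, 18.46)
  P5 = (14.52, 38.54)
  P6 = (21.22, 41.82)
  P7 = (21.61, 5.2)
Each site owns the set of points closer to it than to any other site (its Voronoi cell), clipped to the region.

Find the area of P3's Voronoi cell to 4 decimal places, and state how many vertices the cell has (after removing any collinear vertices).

Area of P3's cell: 246.2051 (7 vertices)

1. box [0,29]×[0,85]: [(0, 0) (29, 0) (29, 85) (0, 85)]
2. ⊥bis P3·P0 via (11.265,54.36): [(0, 64.2586) (0, 0) (29, 0) (29, 38.7762)]  |A|=1494.0046
3. ⊥bis P3·P1 via (9.475,39.735): [(18.0345, 48.4116) (0, 64.2586) (0, 30.1303)]  |A|=307.7428
4. ⊥bis P3·P2 via (7.05,57.59): [(18.0345, 48.4116) (7.8566, 57.3549) (0, 59.6445) (0, 30.1303)]  |A|=289.6174
5. ⊥bis P3·P4 via (6.42,32.02): [(0.6619, 30.8013) (18.0345, 48.4116) (7.8566, 57.3549) (0, 59.6445) (0, 30.6612)]  |A|=289.4417
6. ⊥bis P3·P5 via (9.035,42.06): [(0.6619, 30.8013) (3.9464, 34.1307) (14.8864, 51.1779) (7.8566, 57.3549) (0, 59.6445) (0, 30.6612)]  |A|=247.4773
7. ⊥bis P3·P6 via (12.385,43.7): [(0.6619, 30.8013) (3.9464, 34.1307) (13.5247, 49.056) (14.1196, 51.8517) (7.8566, 57.3549) (0, 59.6445) (0, 30.6612)]  |A|=246.2051
8. ⊥bis P3·P7 via (12.58,25.39): [(0.6619, 30.8013) (3.9464, 34.1307) (13.5247, 49.056) (14.1196, 51.8517) (7.8566, 57.3549) (0, 59.6445) (0, 30.6612)]  |A|=246.2051
9. canonical 7-gon: [(0.6619, 30.8013) (3.9464, 34.1307) (13.5247, 49.056) (14.1196, 51.8517) (7.8566, 57.3549) (0, 59.6445) (0, 30.6612)]
10. shoelace: 246.2051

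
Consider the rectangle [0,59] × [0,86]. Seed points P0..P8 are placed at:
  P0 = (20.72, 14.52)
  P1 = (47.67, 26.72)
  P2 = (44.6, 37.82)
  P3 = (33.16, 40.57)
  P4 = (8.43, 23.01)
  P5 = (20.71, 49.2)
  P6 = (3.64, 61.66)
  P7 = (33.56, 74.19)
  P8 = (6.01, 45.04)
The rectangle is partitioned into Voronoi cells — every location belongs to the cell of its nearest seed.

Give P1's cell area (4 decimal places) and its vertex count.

Area of P1's cell: 711.7026 (5 vertices)

1. box [0,59]×[0,86]: [(0, 0) (59, 0) (59, 86) (0, 86)]
2. ⊥bis P1·P0 via (34.195,20.62): [(43.5295, 0) (59, 0) (59, 86) (4.5981, 86)]  |A|=3004.5137
3. ⊥bis P1·P2 via (46.135,32.27): [(30.8366, 28.0388) (43.5295, 0) (59, 0) (59, 35.8282)]  |A|=721.4094
4. ⊥bis P1·P3 via (40.415,33.645): [(36.5801, 29.6273) (32.1965, 25.0348) (43.5295, 0) (59, 0) (59, 35.8282)]  |A|=711.7026
5. ⊥bis P1·P4 via (28.05,24.865): [(36.5801, 29.6273) (32.1965, 25.0348) (43.5295, 0) (59, 0) (59, 35.8282)]  |A|=711.7026
6. ⊥bis P1·P5 via (34.19,37.96): [(36.5801, 29.6273) (32.1965, 25.0348) (43.5295, 0) (59, 0) (59, 35.8282)]  |A|=711.7026
7. ⊥bis P1·P6 via (25.655,44.19): [(36.5801, 29.6273) (32.1965, 25.0348) (43.5295, 0) (59, 0) (59, 35.8282)]  |A|=711.7026
8. ⊥bis P1·P7 via (40.615,50.455): [(36.5801, 29.6273) (32.1965, 25.0348) (43.5295, 0) (59, 0) (59, 35.8282)]  |A|=711.7026
9. ⊥bis P1·P8 via (26.84,35.88): [(36.5801, 29.6273) (32.1965, 25.0348) (43.5295, 0) (59, 0) (59, 35.8282)]  |A|=711.7026
10. canonical 5-gon: [(36.5801, 29.6273) (32.1965, 25.0348) (43.5295, 0) (59, 0) (59, 35.8282)]
11. shoelace: 711.7026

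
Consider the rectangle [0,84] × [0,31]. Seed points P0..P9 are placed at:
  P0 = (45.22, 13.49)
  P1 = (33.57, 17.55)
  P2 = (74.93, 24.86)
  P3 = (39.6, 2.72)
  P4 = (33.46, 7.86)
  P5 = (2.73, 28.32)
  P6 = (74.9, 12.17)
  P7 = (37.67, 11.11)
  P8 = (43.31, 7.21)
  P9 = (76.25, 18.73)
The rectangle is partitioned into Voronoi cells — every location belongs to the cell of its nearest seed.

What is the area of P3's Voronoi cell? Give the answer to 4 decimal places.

Area of P3's cell: 57.2204

1. box [0,84]×[0,31]: [(0, 0) (84, 0) (84, 31) (0, 31)]
2. ⊥bis P3·P0 via (42.41,8.105): [(0, 30.2354) (0, 0) (57.9422, 0)]  |A|=875.9519
3. ⊥bis P3·P1 via (36.585,10.135): [(37.6724, 10.5772) (11.6593, 0) (57.9422, 0)]  |A|=244.7707
4. ⊥bis P3·P2 via (57.265,13.79): [(37.6724, 10.5772) (11.6593, 0) (57.9422, 0)]  |A|=244.7707
5. ⊥bis P3·P4 via (36.53,5.29): [(39.9578, 9.3846) (32.1016, 0) (57.9422, 0)]  |A|=121.2523
6. ⊥bis P3·P5 via (21.165,15.52): [(39.9578, 9.3846) (32.1016, 0) (57.9422, 0)]  |A|=121.2523
7. ⊥bis P3·P6 via (57.25,7.445): [(39.9578, 9.3846) (32.1016, 0) (57.9422, 0)]  |A|=121.2523
8. ⊥bis P3·P7 via (38.635,6.915): [(42.8378, 7.8818) (37.7127, 6.7028) (32.1016, 0) (57.9422, 0)]  |A|=115.7036
9. ⊥bis P3·P8 via (41.455,4.965): [(38.9948, 6.9978) (37.7127, 6.7028) (32.1016, 0) (47.4639, 0)]  |A|=57.2204
10. ⊥bis P3·P9 via (57.925,10.725): [(38.9948, 6.9978) (37.7127, 6.7028) (32.1016, 0) (47.4639, 0)]  |A|=57.2204
11. canonical 4-gon: [(38.9948, 6.9978) (37.7127, 6.7028) (32.1016, 0) (47.4639, 0)]
12. shoelace: 57.2204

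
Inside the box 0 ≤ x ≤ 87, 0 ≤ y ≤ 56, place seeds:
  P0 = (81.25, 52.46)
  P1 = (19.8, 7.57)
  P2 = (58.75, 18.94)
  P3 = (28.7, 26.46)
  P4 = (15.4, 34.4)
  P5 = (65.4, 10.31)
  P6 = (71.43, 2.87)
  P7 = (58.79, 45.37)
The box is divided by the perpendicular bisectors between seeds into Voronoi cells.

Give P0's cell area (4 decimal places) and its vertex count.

Area of P0's cell: 408.0998 (5 vertices)

1. box [0,87]×[0,56]: [(0, 0) (87, 0) (87, 56) (0, 56)]
2. ⊥bis P0·P1 via (50.525,30.015): [(72.4513, 0) (87, 0) (87, 56) (31.5426, 56)]  |A|=1960.169
3. ⊥bis P0·P2 via (70,35.7): [(87, 24.2889) (87, 56) (39.7575, 56)]  |A|=749.0556
4. ⊥bis P0·P3 via (54.975,39.46): [(50.2892, 48.9307) (87, 24.2889) (87, 56) (46.7916, 56)]  |A|=724.1927
5. ⊥bis P0·P4 via (48.325,43.43): [(50.2892, 48.9307) (87, 24.2889) (87, 56) (46.7916, 56)]  |A|=724.1927
6. ⊥bis P0·P5 via (73.325,31.385): [(50.2892, 48.9307) (80.3816, 28.7315) (87, 26.2427) (87, 56) (46.7916, 56)]  |A|=717.7272
7. ⊥bis P0·P6 via (76.34,27.665): [(50.2892, 48.9307) (80.3816, 28.7315) (87, 26.2427) (87, 56) (46.7916, 56)]  |A|=717.7272
8. ⊥bis P0·P7 via (70.02,48.915): [(75.3186, 32.13) (80.3816, 28.7315) (87, 26.2427) (87, 56) (67.7835, 56)]  |A|=408.0998
9. canonical 5-gon: [(75.3186, 32.13) (80.3816, 28.7315) (87, 26.2427) (87, 56) (67.7835, 56)]
10. shoelace: 408.0998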